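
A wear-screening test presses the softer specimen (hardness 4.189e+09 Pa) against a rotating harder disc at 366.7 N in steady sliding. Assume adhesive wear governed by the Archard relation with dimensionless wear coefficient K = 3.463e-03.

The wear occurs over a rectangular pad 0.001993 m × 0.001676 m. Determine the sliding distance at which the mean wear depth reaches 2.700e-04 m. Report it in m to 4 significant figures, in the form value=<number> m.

value=2.975 m

Intermediate values appear rounded; all arithmetic holds exact precision; rounded once at the end: 4 significant digits.
Convert: Contact area A = 0.001993 m × 0.001676 m = 3.340e-06 m².
As SI base values: W = 366.7 N, H = 4.189e+09 Pa, K = 3.463e-03.
Limit volume V_lim = h_lim·A = 2.700e-04 · 3.340e-06 = 9.019e-10 m³.
Inverting, life L = V_lim·H/(K·W) = 9.019e-10 · 4.189e+09 / (3.463e-03 · 366.7) = 2.975 m.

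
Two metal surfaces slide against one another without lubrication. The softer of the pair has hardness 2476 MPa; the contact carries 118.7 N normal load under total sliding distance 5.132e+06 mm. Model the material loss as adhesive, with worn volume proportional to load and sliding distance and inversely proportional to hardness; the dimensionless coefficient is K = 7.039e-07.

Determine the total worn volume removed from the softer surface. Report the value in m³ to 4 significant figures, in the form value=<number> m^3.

value=1.732e-10 m^3

The algebra carries full float precision; intermediates are printed rounded, and a single final rounding: four significant figures.
Convert: Sliding distance L = 5.132e+06 mm = 5132 m.
Convert: Hardness H = 2476 MPa = 2.476e+09 Pa.
In SI base units: W = 118.7 N, H = 2.476e+09 Pa, K = 7.039e-07.
Volume removed: V = K·W·L/H = 7.039e-07 · 118.7 · 5132 / 2.476e+09 = 1.732e-10 m³.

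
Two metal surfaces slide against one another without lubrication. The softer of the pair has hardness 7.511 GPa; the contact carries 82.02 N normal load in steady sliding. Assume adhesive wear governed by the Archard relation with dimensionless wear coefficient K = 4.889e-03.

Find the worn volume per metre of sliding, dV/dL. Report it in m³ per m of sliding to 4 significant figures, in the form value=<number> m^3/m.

value=5.339e-11 m^3/m

All working math maintains exact precision, and the intermediates appear rounded. Rounded just once: four significant digits.
Convert: Hardness H = 7.511 GPa = 7.511e+09 Pa.
In SI base units, W = 82.02 N, H = 7.511e+09 Pa, K = 4.889e-03.
Volumetric rate dV/dL = K·W/H, so: 4.889e-03 · 82.02 / 7.511e+09 = 5.339e-11 m³/m.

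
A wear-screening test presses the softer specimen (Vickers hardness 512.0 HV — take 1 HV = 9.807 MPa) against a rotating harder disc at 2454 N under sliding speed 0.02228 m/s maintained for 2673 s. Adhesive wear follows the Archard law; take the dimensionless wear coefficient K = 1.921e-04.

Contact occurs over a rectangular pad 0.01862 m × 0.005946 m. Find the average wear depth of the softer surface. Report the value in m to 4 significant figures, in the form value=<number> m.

value=5.050e-05 m

The intermediates are shown rounded. The algebra keeps full precision. Rounded once at the end, at 4 significant digits.
Distance covered L = v·t = 0.02228 m/s × 2673 s = 59.55 m.
Hardness H = 512.0 HV × 9.807 MPa/HV = 5021 MPa = 5.021e+09 Pa.
Contact area A = 0.01862 m × 0.005946 m = 1.107e-04 m².
Expressed in SI base units: W = 2454 N, H = 5.021e+09 Pa, K = 1.921e-04.
The Archard volume V = K·W·L/H = 1.921e-04 · 2454 · 59.55 / 5.021e+09 = 5.591e-09 m³.
Average depth h = V/A = 5.591e-09 / 1.107e-04 = 5.050e-05 m.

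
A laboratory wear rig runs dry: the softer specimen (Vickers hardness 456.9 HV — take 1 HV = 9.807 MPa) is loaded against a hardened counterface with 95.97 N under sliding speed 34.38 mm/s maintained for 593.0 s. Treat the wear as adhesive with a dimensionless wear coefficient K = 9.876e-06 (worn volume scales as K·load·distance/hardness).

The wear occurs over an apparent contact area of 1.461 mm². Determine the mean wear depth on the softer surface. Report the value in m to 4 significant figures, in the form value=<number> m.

value=2.952e-06 m

The intermediates are shown rounded — the algebra maintains full float precision. Rounded just once: four significant digits.
Sliding speed v = 34.38 mm/s = 0.03438 m/s. Distance covered L = v·t = 0.03438 m/s × 593.0 s = 20.39 m.
Hardness H = 456.9 HV × 9.807 MPa/HV = 4481 MPa = 4.481e+09 Pa.
Contact area A = 1.461 mm² = 1.461e-06 m².
Expressed in SI base units: W = 95.97 N, H = 4.481e+09 Pa, K = 9.876e-06.
Worn volume V = K·W·L/H = 9.876e-06 · 95.97 · 20.39 / 4.481e+09 = 4.312e-12 m³.
Depth of wear h = V/A = 4.312e-12 / 1.461e-06 = 2.952e-06 m.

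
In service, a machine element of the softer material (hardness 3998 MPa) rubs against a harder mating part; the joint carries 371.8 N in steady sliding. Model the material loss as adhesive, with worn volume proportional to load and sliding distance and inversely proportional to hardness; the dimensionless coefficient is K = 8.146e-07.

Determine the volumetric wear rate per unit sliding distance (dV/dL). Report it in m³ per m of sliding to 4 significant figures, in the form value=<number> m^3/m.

value=7.575e-14 m^3/m

Each operation keeps full float precision. Printed values are rounded, and rounded once at the end, at 4 significant figures.
Hardness H = 3998 MPa = 3.998e+09 Pa.
Restated in SI base units: W = 371.8 N, H = 3.998e+09 Pa, K = 8.146e-07.
Sliding wear rate dV/dL = K·W/H — distance-free: 8.146e-07 · 371.8 / 3.998e+09 = 7.575e-14 m³/m.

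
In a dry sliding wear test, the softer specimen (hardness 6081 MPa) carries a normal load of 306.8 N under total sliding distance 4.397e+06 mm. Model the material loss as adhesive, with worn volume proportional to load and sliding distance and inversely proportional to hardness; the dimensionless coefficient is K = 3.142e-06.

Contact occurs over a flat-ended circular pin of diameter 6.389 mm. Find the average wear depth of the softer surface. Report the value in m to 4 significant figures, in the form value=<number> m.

Every step carries exact precision, and the intermediates are printed rounded — one last rounding: 4 significant digits.
Convert: Sliding distance L = 4.397e+06 mm = 4397 m.
Convert: Hardness H = 6081 MPa = 6.081e+09 Pa.
Convert: Pin diameter d = 6.389 mm = 0.006389 m. Contact area A = π·d²/4 = π·(0.006389 m)²/4 = 3.206e-05 m².
Collected in SI base units: W = 306.8 N, H = 6.081e+09 Pa, K = 3.142e-06.
Worn volume V = K·W·L/H = 3.142e-06 · 306.8 · 4397 / 6.081e+09 = 6.970e-10 m³.
Depth h = V/A = 6.970e-10 / 3.206e-05 = 2.174e-05 m.

value=2.174e-05 m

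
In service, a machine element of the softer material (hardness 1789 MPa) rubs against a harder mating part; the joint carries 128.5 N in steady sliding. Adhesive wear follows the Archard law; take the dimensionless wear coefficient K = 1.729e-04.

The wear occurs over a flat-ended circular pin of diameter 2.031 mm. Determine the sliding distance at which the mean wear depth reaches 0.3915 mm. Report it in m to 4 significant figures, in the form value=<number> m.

value=102.1 m

All arithmetic keeps full precision — the intermediates are printed rounded, and one final rounding: 4 significant figures.
Convert: Hardness H = 1789 MPa = 1.789e+09 Pa.
Convert: Pin diameter d = 2.031 mm = 0.002031 m. Contact area A = π·d²/4 = π·(0.002031 m)²/4 = 3.240e-06 m².
Convert: Depth limit h_lim = 0.3915 mm = 3.915e-04 m.
In SI base units, W = 128.5 N, H = 1.789e+09 Pa, K = 1.729e-04.
Allowed volume V_lim = h_lim·A = 3.915e-04 · 3.240e-06 = 1.268e-09 m³.
Life L = V_lim·H/(K·W) = 1.268e-09 · 1.789e+09 / (1.729e-04 · 128.5) = 102.1 m.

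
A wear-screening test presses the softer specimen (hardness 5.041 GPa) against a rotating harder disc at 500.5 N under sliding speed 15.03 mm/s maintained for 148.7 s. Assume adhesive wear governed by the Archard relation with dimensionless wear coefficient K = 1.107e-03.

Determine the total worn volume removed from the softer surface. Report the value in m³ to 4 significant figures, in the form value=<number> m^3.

All arithmetic keeps full float precision, and intermediate values are displayed rounded, and rounded once at the end, at 4 significant figures.
Sliding speed v = 15.03 mm/s = 0.01503 m/s. Path length L = v·t = 0.01503 m/s × 148.7 s = 2.235 m.
Hardness H = 5.041 GPa = 5.041e+09 Pa.
Restated in SI base units: W = 500.5 N, H = 5.041e+09 Pa, K = 1.107e-03.
Volume removed: V = K·W·L/H = 1.107e-03 · 500.5 · 2.235 / 5.041e+09 = 2.456e-10 m³.

value=2.456e-10 m^3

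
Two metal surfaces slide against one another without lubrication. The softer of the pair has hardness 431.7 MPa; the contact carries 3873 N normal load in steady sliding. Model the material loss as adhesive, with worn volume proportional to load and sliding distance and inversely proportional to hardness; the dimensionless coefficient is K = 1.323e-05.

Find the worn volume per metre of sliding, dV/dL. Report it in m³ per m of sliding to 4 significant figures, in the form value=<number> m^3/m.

The intermediates are displayed rounded. Every step runs at exact precision; one final rounding: 4 significant digits.
Convert: Hardness H = 431.7 MPa = 4.317e+08 Pa.
Expressed in SI base units: W = 3873 N, H = 4.317e+08 Pa, K = 1.323e-05.
Volumetric rate dV/dL = K·W/H — distance-free: 1.323e-05 · 3873 / 4.317e+08 = 1.187e-10 m³/m.

value=1.187e-10 m^3/m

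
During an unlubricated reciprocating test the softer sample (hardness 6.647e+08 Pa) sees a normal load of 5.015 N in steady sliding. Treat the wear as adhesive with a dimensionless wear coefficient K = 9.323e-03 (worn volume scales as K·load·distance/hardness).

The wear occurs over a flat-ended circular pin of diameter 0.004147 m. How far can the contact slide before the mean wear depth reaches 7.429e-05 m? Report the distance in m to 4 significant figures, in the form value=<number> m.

The intermediates are printed rounded, and all arithmetic holds full float precision; rounded just once: 4 significant digits.
Convert: Contact area A = π·d²/4 = π·(0.004147 m)²/4 = 1.351e-05 m².
Restated in SI base units: W = 5.015 N, H = 6.647e+08 Pa, K = 9.323e-03.
At the depth limit, V_lim = h_lim·A = 7.429e-05 · 1.351e-05 = 1.003e-09 m³.
So the life L = V_lim·H/(K·W) = 1.003e-09 · 6.647e+08 / (9.323e-03 · 5.015) = 14.27 m.

value=14.27 m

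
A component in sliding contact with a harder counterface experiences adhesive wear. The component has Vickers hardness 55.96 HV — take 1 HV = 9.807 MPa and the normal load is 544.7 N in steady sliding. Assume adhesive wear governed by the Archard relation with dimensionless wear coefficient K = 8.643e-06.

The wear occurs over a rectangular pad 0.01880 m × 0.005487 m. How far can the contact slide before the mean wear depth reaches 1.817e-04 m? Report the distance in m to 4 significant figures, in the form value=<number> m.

All arithmetic carries full precision, and intermediates are shown rounded, and rounded once at the end: four significant figures.
Convert: Hardness H = 55.96 HV × 9.807 MPa/HV = 548.8 MPa = 5.488e+08 Pa.
Convert: Contact area A = 0.01880 m × 0.005487 m = 1.032e-04 m².
In SI base units: W = 544.7 N, H = 5.488e+08 Pa, K = 8.643e-06.
Allowed volume V_lim = h_lim·A = 1.817e-04 · 1.032e-04 = 1.874e-08 m³.
Life L = V_lim·H/(K·W) = 1.874e-08 · 5.488e+08 / (8.643e-06 · 544.7) = 2185 m.

value=2185 m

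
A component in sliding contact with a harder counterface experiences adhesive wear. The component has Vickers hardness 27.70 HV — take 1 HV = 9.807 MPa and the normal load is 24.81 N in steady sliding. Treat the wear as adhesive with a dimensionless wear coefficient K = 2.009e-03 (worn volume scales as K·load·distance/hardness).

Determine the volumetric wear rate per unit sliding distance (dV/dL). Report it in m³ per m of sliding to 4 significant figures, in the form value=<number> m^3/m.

value=1.835e-10 m^3/m

All working math runs at full precision. The intermediates are displayed rounded — a single final rounding to 4 significant digits.
Convert: Hardness H = 27.70 HV × 9.807 MPa/HV = 271.7 MPa = 2.717e+08 Pa.
As SI base values: W = 24.81 N, H = 2.717e+08 Pa, K = 2.009e-03.
Rate of wear dV/dL = K·W/H: 2.009e-03 · 24.81 / 2.717e+08 = 1.835e-10 m³/m.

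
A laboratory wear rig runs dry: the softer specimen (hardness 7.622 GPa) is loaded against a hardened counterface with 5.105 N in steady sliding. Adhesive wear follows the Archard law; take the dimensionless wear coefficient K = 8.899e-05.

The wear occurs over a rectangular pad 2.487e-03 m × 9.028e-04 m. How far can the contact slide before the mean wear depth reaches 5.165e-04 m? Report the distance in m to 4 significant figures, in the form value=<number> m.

All arithmetic maintains exact precision. Printed values are rounded. Rounded once at the end: four significant figures.
Hardness H = 7.622 GPa = 7.622e+09 Pa.
Contact area A = 2.487e-03 m × 9.028e-04 m = 2.245e-06 m².
SI base units throughout: W = 5.105 N, H = 7.622e+09 Pa, K = 8.899e-05.
Limit volume V_lim = h_lim·A = 5.165e-04 · 2.245e-06 = 1.160e-09 m³.
Life L = V_lim·H/(K·W) = 1.160e-09 · 7.622e+09 / (8.899e-05 · 5.105) = 1.946e+04 m.

value=1.946e+04 m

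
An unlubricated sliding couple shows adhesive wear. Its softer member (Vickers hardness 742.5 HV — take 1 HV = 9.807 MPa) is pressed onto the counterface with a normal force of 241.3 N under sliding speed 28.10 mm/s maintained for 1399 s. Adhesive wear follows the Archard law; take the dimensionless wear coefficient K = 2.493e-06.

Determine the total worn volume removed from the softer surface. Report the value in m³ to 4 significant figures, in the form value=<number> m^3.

value=3.248e-12 m^3

The algebra holds exact precision, and printed values are rounded. Rounded once at the end, at 4 significant figures.
Sliding speed v = 28.10 mm/s = 0.02810 m/s. Sliding distance L = v·t = 0.02810 m/s × 1399 s = 39.31 m.
Hardness H = 742.5 HV × 9.807 MPa/HV = 7282 MPa = 7.282e+09 Pa.
As SI base values: W = 241.3 N, H = 7.282e+09 Pa, K = 2.493e-06.
Apply Archard: V = K·W·L/H = 2.493e-06 · 241.3 · 39.31 / 7.282e+09 = 3.248e-12 m³.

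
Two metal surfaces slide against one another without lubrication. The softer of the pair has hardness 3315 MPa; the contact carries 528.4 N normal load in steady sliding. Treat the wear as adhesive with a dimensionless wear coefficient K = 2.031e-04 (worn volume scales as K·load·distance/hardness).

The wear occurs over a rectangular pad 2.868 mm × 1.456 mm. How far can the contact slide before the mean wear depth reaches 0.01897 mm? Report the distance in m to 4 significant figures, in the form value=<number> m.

value=2.447 m

All working math runs at full precision. Displayed values are rounded — one final rounding to four significant figures.
Convert: Hardness H = 3315 MPa = 3.315e+09 Pa.
Convert: Pad sides 2.868 mm × 1.456 mm = 0.002868 m × 0.001456 m. Contact area A = 0.002868 m × 0.001456 m = 4.176e-06 m².
Convert: Depth limit h_lim = 0.01897 mm = 1.897e-05 m.
SI base units throughout: W = 528.4 N, H = 3.315e+09 Pa, K = 2.031e-04.
Allowed volume V_lim = h_lim·A = 1.897e-05 · 4.176e-06 = 7.922e-11 m³.
Life L = V_lim·H/(K·W) = 7.922e-11 · 3.315e+09 / (2.031e-04 · 528.4) = 2.447 m.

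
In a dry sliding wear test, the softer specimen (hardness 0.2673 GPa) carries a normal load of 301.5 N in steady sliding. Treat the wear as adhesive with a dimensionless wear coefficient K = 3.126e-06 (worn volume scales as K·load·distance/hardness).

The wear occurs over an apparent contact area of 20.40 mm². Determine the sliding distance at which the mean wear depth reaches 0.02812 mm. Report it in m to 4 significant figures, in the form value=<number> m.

Intermediate values are shown rounded — the algebra carries full precision — one last rounding, at four significant digits.
Hardness H = 0.2673 GPa = 2.673e+08 Pa.
Contact area A = 20.40 mm² = 2.040e-05 m².
Depth limit h_lim = 0.02812 mm = 2.812e-05 m.
Collected in SI base units: W = 301.5 N, H = 2.673e+08 Pa, K = 3.126e-06.
Volume at the limit: V_lim = h_lim·A = 2.812e-05 · 2.040e-05 = 5.736e-10 m³.
So the life L = V_lim·H/(K·W) = 5.736e-10 · 2.673e+08 / (3.126e-06 · 301.5) = 162.7 m.

value=162.7 m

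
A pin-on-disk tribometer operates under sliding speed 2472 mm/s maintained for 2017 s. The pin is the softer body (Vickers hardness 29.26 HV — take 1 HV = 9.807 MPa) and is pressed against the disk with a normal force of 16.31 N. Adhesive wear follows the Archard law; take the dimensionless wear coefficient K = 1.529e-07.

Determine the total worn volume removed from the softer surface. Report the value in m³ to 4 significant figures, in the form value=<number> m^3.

value=4.333e-11 m^3

Each operation runs at exact precision; displayed values are rounded — one last rounding to 4 significant digits.
Convert: Sliding speed v = 2472 mm/s = 2.472 m/s. Total distance L = v·t = 2.472 m/s × 2017 s = 4986 m.
Convert: Hardness H = 29.26 HV × 9.807 MPa/HV = 287.0 MPa = 2.870e+08 Pa.
Restated in SI base units: W = 16.31 N, H = 2.870e+08 Pa, K = 1.529e-07.
Worn volume V = K·W·L/H = 1.529e-07 · 16.31 · 4986 / 2.870e+08 = 4.333e-11 m³.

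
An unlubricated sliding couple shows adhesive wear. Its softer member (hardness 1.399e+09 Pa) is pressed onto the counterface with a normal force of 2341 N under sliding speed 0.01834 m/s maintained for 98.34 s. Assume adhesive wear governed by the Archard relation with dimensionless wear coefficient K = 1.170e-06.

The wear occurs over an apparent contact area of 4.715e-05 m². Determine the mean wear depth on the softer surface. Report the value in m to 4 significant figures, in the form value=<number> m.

value=7.489e-08 m

The computation runs at exact precision. Intermediates appear rounded; one final rounding to 4 significant digits.
Total distance L = v·t = 0.01834 m/s × 98.34 s = 1.804 m.
In SI base units: W = 2341 N, H = 1.399e+09 Pa, K = 1.170e-06.
Apply Archard: V = K·W·L/H = 1.170e-06 · 2341 · 1.804 / 1.399e+09 = 3.531e-12 m³.
Depth h = V/A = 3.531e-12 / 4.715e-05 = 7.489e-08 m.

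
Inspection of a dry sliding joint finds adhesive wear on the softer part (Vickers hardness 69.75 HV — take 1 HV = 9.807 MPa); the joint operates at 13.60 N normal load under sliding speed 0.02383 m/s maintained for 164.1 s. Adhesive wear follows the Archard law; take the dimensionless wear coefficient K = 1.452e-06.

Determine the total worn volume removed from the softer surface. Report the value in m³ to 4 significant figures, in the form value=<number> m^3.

value=1.129e-13 m^3

The intermediates appear rounded — each operation carries full precision, and one final rounding: 4 significant digits.
Convert: Sliding distance L = v·t = 0.02383 m/s × 164.1 s = 3.911 m.
Convert: Hardness H = 69.75 HV × 9.807 MPa/HV = 684.0 MPa = 6.840e+08 Pa.
Restated in SI base units: W = 13.60 N, H = 6.840e+08 Pa, K = 1.452e-06.
Archard volume V = K·W·L/H = 1.452e-06 · 13.60 · 3.911 / 6.840e+08 = 1.129e-13 m³.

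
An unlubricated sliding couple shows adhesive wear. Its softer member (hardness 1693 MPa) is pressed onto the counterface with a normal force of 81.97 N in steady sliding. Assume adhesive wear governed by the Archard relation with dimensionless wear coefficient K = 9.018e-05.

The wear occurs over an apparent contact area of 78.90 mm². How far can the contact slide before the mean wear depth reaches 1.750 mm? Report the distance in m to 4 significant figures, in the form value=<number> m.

value=3.162e+04 m

The computation runs at full float precision. Displayed values are rounded — one final rounding to 4 significant figures.
Convert: Hardness H = 1693 MPa = 1.693e+09 Pa.
Convert: Contact area A = 78.90 mm² = 7.890e-05 m².
Convert: Depth limit h_lim = 1.750 mm = 0.001750 m.
In SI base units, W = 81.97 N, H = 1.693e+09 Pa, K = 9.018e-05.
At the depth limit, V_lim = h_lim·A = 0.001750 · 7.890e-05 = 1.381e-07 m³.
Sliding life L = V_lim·H/(K·W) = 1.381e-07 · 1.693e+09 / (9.018e-05 · 81.97) = 3.162e+04 m.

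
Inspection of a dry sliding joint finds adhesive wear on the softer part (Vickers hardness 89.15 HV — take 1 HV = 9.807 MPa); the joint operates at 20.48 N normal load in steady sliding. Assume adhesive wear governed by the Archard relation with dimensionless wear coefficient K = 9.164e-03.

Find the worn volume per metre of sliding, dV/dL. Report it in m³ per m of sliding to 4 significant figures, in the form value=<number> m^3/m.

value=2.147e-10 m^3/m

Each operation holds full precision, and intermediates appear rounded; a single final rounding, at 4 significant digits.
Hardness H = 89.15 HV × 9.807 MPa/HV = 874.3 MPa = 8.743e+08 Pa.
In SI base units, W = 20.48 N, H = 8.743e+08 Pa, K = 9.164e-03.
Rate of wear dV/dL = K·W/H (no L dependence): 9.164e-03 · 20.48 / 8.743e+08 = 2.147e-10 m³/m.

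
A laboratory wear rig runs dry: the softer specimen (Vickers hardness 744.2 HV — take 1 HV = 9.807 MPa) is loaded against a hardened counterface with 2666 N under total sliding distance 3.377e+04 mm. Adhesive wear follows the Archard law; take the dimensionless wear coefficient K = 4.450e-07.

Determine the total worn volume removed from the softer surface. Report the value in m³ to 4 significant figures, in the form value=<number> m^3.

The computation runs at full float precision. Intermediates are shown rounded; one final rounding: four significant figures.
The distance L = 3.377e+04 mm = 33.77 m.
Hardness H = 744.2 HV × 9.807 MPa/HV = 7298 MPa = 7.298e+09 Pa.
Restated in SI base units: W = 2666 N, H = 7.298e+09 Pa, K = 4.450e-07.
Archard relation: V = K·W·L/H = 4.450e-07 · 2666 · 33.77 / 7.298e+09 = 5.489e-12 m³.

value=5.489e-12 m^3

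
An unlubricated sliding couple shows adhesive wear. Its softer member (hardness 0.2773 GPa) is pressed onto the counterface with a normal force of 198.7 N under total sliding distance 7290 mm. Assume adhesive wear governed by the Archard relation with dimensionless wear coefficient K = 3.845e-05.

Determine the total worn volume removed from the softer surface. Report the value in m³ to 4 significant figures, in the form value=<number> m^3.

Intermediate values are shown rounded — the computation keeps exact precision — one last rounding: 4 significant figures.
Distance L = 7290 mm = 7.290 m.
Hardness H = 0.2773 GPa = 2.773e+08 Pa.
Collected in SI base units: W = 198.7 N, H = 2.773e+08 Pa, K = 3.845e-05.
By Archard's law, V = K·W·L/H = 3.845e-05 · 198.7 · 7.290 / 2.773e+08 = 2.009e-10 m³.

value=2.009e-10 m^3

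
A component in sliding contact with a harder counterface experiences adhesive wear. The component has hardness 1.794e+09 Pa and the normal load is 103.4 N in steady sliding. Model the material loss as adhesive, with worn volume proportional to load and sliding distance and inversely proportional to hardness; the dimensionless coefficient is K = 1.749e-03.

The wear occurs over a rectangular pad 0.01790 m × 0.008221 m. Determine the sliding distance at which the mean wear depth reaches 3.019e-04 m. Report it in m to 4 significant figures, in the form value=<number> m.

value=440.7 m

All arithmetic holds full precision, and printed values are rounded, and a single final rounding, at four significant figures.
Contact area A = 0.01790 m × 0.008221 m = 1.472e-04 m².
In SI base units: W = 103.4 N, H = 1.794e+09 Pa, K = 1.749e-03.
Wearable volume V_lim = h_lim·A = 3.019e-04 · 1.472e-04 = 4.443e-08 m³.
Thus life L = V_lim·H/(K·W) = 4.443e-08 · 1.794e+09 / (1.749e-03 · 103.4) = 440.7 m.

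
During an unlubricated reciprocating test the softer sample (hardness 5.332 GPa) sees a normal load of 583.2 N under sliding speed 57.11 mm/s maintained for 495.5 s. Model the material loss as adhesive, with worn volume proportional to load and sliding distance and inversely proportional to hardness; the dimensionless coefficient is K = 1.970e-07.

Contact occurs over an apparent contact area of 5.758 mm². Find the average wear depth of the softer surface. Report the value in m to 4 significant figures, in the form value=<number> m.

The computation holds full float precision. The intermediates are displayed rounded, and rounded just once to 4 significant figures.
Sliding speed v = 57.11 mm/s = 0.05711 m/s. The distance L = v·t = 0.05711 m/s × 495.5 s = 28.30 m.
Hardness H = 5.332 GPa = 5.332e+09 Pa.
Contact area A = 5.758 mm² = 5.758e-06 m².
SI base units throughout: W = 583.2 N, H = 5.332e+09 Pa, K = 1.970e-07.
Worn volume V = K·W·L/H = 1.970e-07 · 583.2 · 28.30 / 5.332e+09 = 6.097e-13 m³.
Mean wear depth h = V/A = 6.097e-13 / 5.758e-06 = 1.059e-07 m.

value=1.059e-07 m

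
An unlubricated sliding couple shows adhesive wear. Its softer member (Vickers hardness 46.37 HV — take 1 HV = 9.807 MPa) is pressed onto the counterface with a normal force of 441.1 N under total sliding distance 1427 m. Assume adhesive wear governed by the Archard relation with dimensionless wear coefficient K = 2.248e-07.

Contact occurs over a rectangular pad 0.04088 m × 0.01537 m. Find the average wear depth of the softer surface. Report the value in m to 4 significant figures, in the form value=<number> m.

Intermediates appear rounded. The algebra runs at full float precision. Rounded just once, at four significant digits.
Hardness H = 46.37 HV × 9.807 MPa/HV = 454.8 MPa = 4.548e+08 Pa.
Contact area A = 0.04088 m × 0.01537 m = 6.283e-04 m².
In SI base units: W = 441.1 N, H = 4.548e+08 Pa, K = 2.248e-07.
Volume removed: V = K·W·L/H = 2.248e-07 · 441.1 · 1427 / 4.548e+08 = 3.112e-10 m³.
Average depth h = V/A = 3.112e-10 / 6.283e-04 = 4.952e-07 m.

value=4.952e-07 m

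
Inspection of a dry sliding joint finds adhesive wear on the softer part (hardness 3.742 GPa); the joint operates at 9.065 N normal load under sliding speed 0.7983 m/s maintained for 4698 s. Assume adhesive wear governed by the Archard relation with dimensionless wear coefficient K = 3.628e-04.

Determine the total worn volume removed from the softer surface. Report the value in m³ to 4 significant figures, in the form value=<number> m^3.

value=3.296e-09 m^3

The intermediates are printed rounded. Each operation holds full precision — one last rounding: 4 significant digits.
Total distance L = v·t = 0.7983 m/s × 4698 s = 3750 m.
Hardness H = 3.742 GPa = 3.742e+09 Pa.
Collected in SI base units: W = 9.065 N, H = 3.742e+09 Pa, K = 3.628e-04.
The Archard volume V = K·W·L/H = 3.628e-04 · 9.065 · 3750 / 3.742e+09 = 3.296e-09 m³.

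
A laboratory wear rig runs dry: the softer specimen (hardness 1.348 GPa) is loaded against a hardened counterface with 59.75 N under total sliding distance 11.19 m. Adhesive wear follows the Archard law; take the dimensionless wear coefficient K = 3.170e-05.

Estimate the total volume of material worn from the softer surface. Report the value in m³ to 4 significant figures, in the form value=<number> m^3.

Intermediate values are printed rounded. The computation runs at full float precision — a lone final rounding to 4 significant figures.
Hardness H = 1.348 GPa = 1.348e+09 Pa.
SI base units throughout: W = 59.75 N, H = 1.348e+09 Pa, K = 3.170e-05.
By Archard's law, V = K·W·L/H = 3.170e-05 · 59.75 · 11.19 / 1.348e+09 = 1.572e-11 m³.

value=1.572e-11 m^3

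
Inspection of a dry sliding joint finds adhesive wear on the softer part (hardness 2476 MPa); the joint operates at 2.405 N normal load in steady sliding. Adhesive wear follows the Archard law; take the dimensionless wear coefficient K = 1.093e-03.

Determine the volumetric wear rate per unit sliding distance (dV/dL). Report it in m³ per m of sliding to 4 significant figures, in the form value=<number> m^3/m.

Shown intermediates are rounded. The computation maintains full precision, and rounded once at the end, at 4 significant digits.
Hardness H = 2476 MPa = 2.476e+09 Pa.
Restated in SI base units: W = 2.405 N, H = 2.476e+09 Pa, K = 1.093e-03.
Rate of wear dV/dL = K·W/H (independent of L): 1.093e-03 · 2.405 / 2.476e+09 = 1.062e-12 m³/m.

value=1.062e-12 m^3/m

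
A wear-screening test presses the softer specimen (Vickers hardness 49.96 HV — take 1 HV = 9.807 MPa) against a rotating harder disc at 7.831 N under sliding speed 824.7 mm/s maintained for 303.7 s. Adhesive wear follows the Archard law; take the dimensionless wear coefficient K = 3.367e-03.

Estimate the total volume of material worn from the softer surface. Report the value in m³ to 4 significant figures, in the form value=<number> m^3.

Every step carries full float precision, and intermediate values are shown rounded, and a lone final rounding, at four significant digits.
Sliding speed v = 824.7 mm/s = 0.8247 m/s. Distance covered L = v·t = 0.8247 m/s × 303.7 s = 250.5 m.
Hardness H = 49.96 HV × 9.807 MPa/HV = 490.0 MPa = 4.900e+08 Pa.
Restated in SI base units: W = 7.831 N, H = 4.900e+08 Pa, K = 3.367e-03.
Apply Archard: V = K·W·L/H = 3.367e-03 · 7.831 · 250.5 / 4.900e+08 = 1.348e-08 m³.

value=1.348e-08 m^3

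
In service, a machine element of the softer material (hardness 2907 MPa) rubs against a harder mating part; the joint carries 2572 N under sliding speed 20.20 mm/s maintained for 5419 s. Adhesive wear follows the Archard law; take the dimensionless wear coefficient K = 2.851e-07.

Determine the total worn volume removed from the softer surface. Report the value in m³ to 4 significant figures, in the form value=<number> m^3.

The computation keeps full float precision — intermediate values are printed rounded — a lone final rounding: 4 significant figures.
Convert: Sliding speed v = 20.20 mm/s = 0.02020 m/s. Distance L = v·t = 0.02020 m/s × 5419 s = 109.5 m.
Convert: Hardness H = 2907 MPa = 2.907e+09 Pa.
Working in SI base units: W = 2572 N, H = 2.907e+09 Pa, K = 2.851e-07.
Apply Archard: V = K·W·L/H = 2.851e-07 · 2572 · 109.5 / 2.907e+09 = 2.761e-11 m³.

value=2.761e-11 m^3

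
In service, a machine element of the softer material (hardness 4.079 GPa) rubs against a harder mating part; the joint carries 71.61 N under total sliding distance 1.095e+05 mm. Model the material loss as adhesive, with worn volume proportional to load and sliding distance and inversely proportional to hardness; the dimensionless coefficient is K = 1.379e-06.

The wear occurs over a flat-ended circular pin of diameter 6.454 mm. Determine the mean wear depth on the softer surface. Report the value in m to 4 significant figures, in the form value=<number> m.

value=8.103e-08 m

The algebra runs at full float precision, and the intermediates appear rounded. Rounded once at the end, at four significant digits.
Distance L = 1.095e+05 mm = 109.5 m.
Hardness H = 4.079 GPa = 4.079e+09 Pa.
Pin diameter d = 6.454 mm = 0.006454 m. Contact area A = π·d²/4 = π·(0.006454 m)²/4 = 3.272e-05 m².
SI base units throughout: W = 71.61 N, H = 4.079e+09 Pa, K = 1.379e-06.
Archard relation: V = K·W·L/H = 1.379e-06 · 71.61 · 109.5 / 4.079e+09 = 2.651e-12 m³.
Depth h = V/A = 2.651e-12 / 3.272e-05 = 8.103e-08 m.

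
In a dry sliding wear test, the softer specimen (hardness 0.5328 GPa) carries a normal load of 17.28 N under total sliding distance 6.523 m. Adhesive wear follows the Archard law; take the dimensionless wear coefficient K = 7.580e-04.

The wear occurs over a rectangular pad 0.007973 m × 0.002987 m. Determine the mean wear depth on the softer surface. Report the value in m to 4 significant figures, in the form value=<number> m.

value=6.733e-06 m

Intermediate values are shown rounded; all working math holds exact precision. Rounded once at the end: 4 significant figures.
Convert: Hardness H = 0.5328 GPa = 5.328e+08 Pa.
Convert: Contact area A = 0.007973 m × 0.002987 m = 2.382e-05 m².
Collected in SI base units: W = 17.28 N, H = 5.328e+08 Pa, K = 7.580e-04.
Archard volume V = K·W·L/H = 7.580e-04 · 17.28 · 6.523 / 5.328e+08 = 1.604e-10 m³.
Mean wear depth h = V/A = 1.604e-10 / 2.382e-05 = 6.733e-06 m.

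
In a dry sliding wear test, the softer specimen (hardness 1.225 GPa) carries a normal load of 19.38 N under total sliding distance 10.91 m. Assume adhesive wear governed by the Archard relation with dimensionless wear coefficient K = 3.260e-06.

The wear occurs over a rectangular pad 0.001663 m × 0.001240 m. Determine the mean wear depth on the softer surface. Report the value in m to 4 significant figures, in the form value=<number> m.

value=2.729e-07 m

Intermediate values are shown rounded, and all working math holds full float precision. Rounded once at the end, at 4 significant figures.
Convert: Hardness H = 1.225 GPa = 1.225e+09 Pa.
Convert: Contact area A = 0.001663 m × 0.001240 m = 2.062e-06 m².
SI base units throughout: W = 19.38 N, H = 1.225e+09 Pa, K = 3.260e-06.
Apply Archard: V = K·W·L/H = 3.260e-06 · 19.38 · 10.91 / 1.225e+09 = 5.627e-13 m³.
Mean wear depth h = V/A = 5.627e-13 / 2.062e-06 = 2.729e-07 m.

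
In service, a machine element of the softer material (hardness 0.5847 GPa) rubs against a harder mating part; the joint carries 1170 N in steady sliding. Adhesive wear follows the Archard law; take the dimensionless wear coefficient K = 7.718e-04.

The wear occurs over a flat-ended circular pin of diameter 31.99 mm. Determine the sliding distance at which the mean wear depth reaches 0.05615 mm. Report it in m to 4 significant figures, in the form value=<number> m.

value=29.22 m

The intermediates appear rounded; every step keeps full precision. Rounded just once to four significant figures.
Hardness H = 0.5847 GPa = 5.847e+08 Pa.
Pin diameter d = 31.99 mm = 0.03199 m. Contact area A = π·d²/4 = π·(0.03199 m)²/4 = 8.037e-04 m².
Depth limit h_lim = 0.05615 mm = 5.615e-05 m.
Working in SI base units: W = 1170 N, H = 5.847e+08 Pa, K = 7.718e-04.
Wearable volume V_lim = h_lim·A = 5.615e-05 · 8.037e-04 = 4.513e-08 m³.
Thus life L = V_lim·H/(K·W) = 4.513e-08 · 5.847e+08 / (7.718e-04 · 1170) = 29.22 m.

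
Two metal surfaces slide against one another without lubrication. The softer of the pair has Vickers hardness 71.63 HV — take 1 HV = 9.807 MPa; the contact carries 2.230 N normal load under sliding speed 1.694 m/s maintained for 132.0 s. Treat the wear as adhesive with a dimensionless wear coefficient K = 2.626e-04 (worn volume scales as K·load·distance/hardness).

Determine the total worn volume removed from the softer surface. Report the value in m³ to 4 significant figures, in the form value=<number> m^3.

The intermediates are displayed rounded; the computation holds full float precision, and one final rounding to four significant digits.
Convert: The distance L = v·t = 1.694 m/s × 132.0 s = 223.6 m.
Convert: Hardness H = 71.63 HV × 9.807 MPa/HV = 702.5 MPa = 7.025e+08 Pa.
Working in SI base units: W = 2.230 N, H = 7.025e+08 Pa, K = 2.626e-04.
Archard relation: V = K·W·L/H = 2.626e-04 · 2.230 · 223.6 / 7.025e+08 = 1.864e-10 m³.

value=1.864e-10 m^3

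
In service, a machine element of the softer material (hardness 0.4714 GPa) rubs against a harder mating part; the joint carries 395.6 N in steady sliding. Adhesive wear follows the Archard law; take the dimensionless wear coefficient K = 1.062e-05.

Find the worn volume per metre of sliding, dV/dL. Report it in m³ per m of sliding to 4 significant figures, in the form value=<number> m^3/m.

All working math holds exact precision, and intermediates are shown rounded, and a single final rounding to 4 significant digits.
Convert: Hardness H = 0.4714 GPa = 4.714e+08 Pa.
Expressed in SI base units: W = 395.6 N, H = 4.714e+08 Pa, K = 1.062e-05.
Wear rate dV/dL = K·W/H (no L dependence): 1.062e-05 · 395.6 / 4.714e+08 = 8.912e-12 m³/m.

value=8.912e-12 m^3/m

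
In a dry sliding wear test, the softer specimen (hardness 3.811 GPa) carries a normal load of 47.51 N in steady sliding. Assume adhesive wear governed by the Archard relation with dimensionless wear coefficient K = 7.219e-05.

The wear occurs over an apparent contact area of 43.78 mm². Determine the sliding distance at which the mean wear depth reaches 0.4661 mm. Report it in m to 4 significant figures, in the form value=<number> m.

value=2.267e+04 m

The intermediates are displayed rounded; every step holds exact precision — one last rounding, at 4 significant figures.
Convert: Hardness H = 3.811 GPa = 3.811e+09 Pa.
Convert: Contact area A = 43.78 mm² = 4.378e-05 m².
Convert: Depth limit h_lim = 0.4661 mm = 4.661e-04 m.
As SI base values: W = 47.51 N, H = 3.811e+09 Pa, K = 7.219e-05.
Volume at the limit: V_lim = h_lim·A = 4.661e-04 · 4.378e-05 = 2.041e-08 m³.
Life L = V_lim·H/(K·W) = 2.041e-08 · 3.811e+09 / (7.219e-05 · 47.51) = 2.267e+04 m.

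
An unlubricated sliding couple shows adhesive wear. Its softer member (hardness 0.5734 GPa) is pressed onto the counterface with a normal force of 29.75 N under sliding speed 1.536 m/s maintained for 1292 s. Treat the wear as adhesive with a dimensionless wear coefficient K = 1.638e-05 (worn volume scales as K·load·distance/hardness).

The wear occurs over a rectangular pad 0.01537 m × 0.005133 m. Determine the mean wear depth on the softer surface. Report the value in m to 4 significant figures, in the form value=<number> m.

The computation keeps exact precision — intermediates are displayed rounded — one final rounding to four significant figures.
Convert: Path length L = v·t = 1.536 m/s × 1292 s = 1985 m.
Convert: Hardness H = 0.5734 GPa = 5.734e+08 Pa.
Convert: Contact area A = 0.01537 m × 0.005133 m = 7.889e-05 m².
SI base units throughout: W = 29.75 N, H = 5.734e+08 Pa, K = 1.638e-05.
The Archard volume V = K·W·L/H = 1.638e-05 · 29.75 · 1985 / 5.734e+08 = 1.687e-09 m³.
Depth of wear h = V/A = 1.687e-09 / 7.889e-05 = 2.138e-05 m.

value=2.138e-05 m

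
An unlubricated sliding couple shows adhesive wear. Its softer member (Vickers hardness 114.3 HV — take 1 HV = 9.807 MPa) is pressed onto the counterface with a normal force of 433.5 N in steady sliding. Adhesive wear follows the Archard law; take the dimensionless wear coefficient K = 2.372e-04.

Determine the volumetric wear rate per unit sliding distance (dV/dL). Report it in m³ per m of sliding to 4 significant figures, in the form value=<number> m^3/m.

The computation holds exact precision, and displayed values are rounded; a single final rounding: four significant digits.
Hardness H = 114.3 HV × 9.807 MPa/HV = 1121 MPa = 1.121e+09 Pa.
As SI base values: W = 433.5 N, H = 1.121e+09 Pa, K = 2.372e-04.
The wear rate dV/dL = K·W/H, per unit distance: 2.372e-04 · 433.5 / 1.121e+09 = 9.173e-11 m³/m.

value=9.173e-11 m^3/m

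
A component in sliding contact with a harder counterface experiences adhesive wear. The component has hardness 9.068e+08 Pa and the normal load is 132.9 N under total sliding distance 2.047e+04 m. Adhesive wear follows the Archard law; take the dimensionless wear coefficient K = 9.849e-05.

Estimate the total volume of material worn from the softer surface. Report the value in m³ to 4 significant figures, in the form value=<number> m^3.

Intermediates appear rounded, and every step keeps exact precision. Rounded once at the end, at four significant figures.
Expressed in SI base units: W = 132.9 N, H = 9.068e+08 Pa, K = 9.849e-05.
Archard volume V = K·W·L/H = 9.849e-05 · 132.9 · 2.047e+04 / 9.068e+08 = 2.955e-07 m³.

value=2.955e-07 m^3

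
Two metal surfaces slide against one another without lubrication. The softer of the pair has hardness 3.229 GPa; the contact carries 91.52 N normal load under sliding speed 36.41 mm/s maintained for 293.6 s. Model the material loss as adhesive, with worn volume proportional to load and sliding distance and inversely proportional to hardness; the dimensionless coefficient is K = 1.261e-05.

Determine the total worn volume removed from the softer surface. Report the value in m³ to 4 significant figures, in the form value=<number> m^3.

The algebra holds full precision — displayed values are rounded, and a lone final rounding, at 4 significant figures.
Convert: Sliding speed v = 36.41 mm/s = 0.03641 m/s. Distance L = v·t = 0.03641 m/s × 293.6 s = 10.69 m.
Convert: Hardness H = 3.229 GPa = 3.229e+09 Pa.
SI base units throughout: W = 91.52 N, H = 3.229e+09 Pa, K = 1.261e-05.
Wear volume V = K·W·L/H = 1.261e-05 · 91.52 · 10.69 / 3.229e+09 = 3.821e-12 m³.

value=3.821e-12 m^3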